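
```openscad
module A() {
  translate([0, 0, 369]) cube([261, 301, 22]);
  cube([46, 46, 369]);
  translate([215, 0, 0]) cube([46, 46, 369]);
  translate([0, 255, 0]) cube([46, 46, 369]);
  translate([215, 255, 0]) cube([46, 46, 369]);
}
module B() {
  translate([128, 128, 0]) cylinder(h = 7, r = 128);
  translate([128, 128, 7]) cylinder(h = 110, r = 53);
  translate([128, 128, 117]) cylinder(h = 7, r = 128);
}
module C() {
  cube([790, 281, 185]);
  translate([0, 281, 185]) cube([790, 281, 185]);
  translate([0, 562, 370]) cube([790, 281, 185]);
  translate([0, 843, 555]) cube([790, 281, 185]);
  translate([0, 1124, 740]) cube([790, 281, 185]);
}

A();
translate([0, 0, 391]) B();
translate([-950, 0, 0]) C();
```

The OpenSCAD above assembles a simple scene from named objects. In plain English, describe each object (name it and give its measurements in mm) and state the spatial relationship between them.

A is a four-legged stool. The seat is a 261×301×22 mm slab whose top surface is at z = 391 mm; four square legs, each 46×46 mm in cross-section, run from the floor (z = 0) to the underside of the seat, each flush with a corner of the seat.

B is a spool: two coaxial disc flanges of radius 128 mm and thickness 7 mm, joined by a core cylinder of radius 53 mm and height 110 mm. The lower flange rests on z = 0 and the three cylinders share a vertical axis.

C is a straight staircase of 5 solid steps. Each step is 790 mm wide (x), 281 mm deep (y, the going) and 185 mm tall (the rise). The first step rests on the floor; each subsequent step sits one going further in +y and one rise higher in +z, directly behind and above the previous step with no overlap.

The spool is on top of the stool. The staircase is on the floor beside the stool on its −x side.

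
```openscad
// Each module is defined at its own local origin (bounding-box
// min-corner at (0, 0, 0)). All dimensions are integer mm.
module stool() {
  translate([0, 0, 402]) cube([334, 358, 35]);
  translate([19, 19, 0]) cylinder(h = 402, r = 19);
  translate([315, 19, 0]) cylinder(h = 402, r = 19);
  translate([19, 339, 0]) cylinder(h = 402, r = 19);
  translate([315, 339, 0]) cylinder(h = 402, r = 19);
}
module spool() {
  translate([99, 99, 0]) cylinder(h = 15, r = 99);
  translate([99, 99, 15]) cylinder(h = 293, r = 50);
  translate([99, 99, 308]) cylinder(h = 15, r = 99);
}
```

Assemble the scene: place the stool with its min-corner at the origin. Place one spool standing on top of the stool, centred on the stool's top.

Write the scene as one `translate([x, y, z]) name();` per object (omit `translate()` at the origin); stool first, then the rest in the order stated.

stool();
translate([68, 80, 437]) spool();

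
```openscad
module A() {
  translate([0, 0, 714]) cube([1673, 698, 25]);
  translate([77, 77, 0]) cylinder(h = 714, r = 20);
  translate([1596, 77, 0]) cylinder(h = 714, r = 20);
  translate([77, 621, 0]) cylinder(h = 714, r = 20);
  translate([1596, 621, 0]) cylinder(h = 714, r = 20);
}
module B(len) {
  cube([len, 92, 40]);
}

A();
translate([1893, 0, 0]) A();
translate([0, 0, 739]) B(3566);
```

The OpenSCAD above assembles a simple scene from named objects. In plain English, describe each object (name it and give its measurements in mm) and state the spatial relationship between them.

A is a table with a 1673×698 mm rectangular top, 25 mm thick, top surface at z = 739 mm, supported by four round legs of 40 mm diameter, each leg's bounding box inset 57 mm from the nearest pair of top edges, running from the floor.

B is a rectangular beam 3566 mm long (x), 92 mm deep (y), 40 mm thick (z).

The beam spans the tops of two tables placed 220 mm apart, resting at z = 739 mm.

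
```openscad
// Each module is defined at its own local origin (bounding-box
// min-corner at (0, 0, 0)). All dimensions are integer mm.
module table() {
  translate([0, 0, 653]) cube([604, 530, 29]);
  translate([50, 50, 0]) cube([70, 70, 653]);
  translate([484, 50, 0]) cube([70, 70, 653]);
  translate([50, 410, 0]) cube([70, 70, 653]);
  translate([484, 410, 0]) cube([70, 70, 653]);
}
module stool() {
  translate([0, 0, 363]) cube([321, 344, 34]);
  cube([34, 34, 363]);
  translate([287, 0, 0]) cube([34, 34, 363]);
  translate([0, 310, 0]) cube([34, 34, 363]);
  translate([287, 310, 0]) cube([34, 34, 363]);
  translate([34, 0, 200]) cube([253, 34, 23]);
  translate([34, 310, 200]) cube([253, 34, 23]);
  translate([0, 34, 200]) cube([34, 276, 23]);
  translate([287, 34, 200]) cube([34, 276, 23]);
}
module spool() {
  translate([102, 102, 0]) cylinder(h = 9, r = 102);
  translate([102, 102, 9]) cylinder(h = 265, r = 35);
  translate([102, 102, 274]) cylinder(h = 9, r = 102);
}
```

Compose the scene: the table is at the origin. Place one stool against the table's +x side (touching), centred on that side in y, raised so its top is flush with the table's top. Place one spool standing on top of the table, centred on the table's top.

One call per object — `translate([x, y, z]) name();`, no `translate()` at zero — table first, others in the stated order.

table();
translate([604, 93, 285]) stool();
translate([200, 163, 682]) spool();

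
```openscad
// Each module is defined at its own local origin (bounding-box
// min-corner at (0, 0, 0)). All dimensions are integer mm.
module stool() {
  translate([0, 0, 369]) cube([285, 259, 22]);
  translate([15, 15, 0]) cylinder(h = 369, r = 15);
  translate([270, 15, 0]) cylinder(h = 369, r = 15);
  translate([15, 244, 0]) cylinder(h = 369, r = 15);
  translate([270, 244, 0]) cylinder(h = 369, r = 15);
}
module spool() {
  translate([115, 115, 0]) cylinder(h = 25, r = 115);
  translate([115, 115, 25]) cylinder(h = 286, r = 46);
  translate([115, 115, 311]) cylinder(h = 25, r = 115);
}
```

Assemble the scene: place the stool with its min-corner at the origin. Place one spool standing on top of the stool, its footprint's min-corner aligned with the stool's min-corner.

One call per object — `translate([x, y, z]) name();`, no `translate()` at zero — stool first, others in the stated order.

stool();
translate([0, 0, 391]) spool();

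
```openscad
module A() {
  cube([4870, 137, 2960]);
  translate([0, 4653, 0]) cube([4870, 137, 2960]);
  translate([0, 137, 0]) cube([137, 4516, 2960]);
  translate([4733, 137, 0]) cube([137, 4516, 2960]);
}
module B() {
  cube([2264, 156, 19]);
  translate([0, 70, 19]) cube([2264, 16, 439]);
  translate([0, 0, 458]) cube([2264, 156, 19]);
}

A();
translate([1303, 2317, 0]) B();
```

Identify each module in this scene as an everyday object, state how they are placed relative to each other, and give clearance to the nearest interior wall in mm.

A is a house frame. B is an I-beam. The I-beam sits inside the house frame, centred. The clearance to the nearest interior wall is 1166 mm.

Clearances: x = 1166, y = 2180; minimum 1166 mm.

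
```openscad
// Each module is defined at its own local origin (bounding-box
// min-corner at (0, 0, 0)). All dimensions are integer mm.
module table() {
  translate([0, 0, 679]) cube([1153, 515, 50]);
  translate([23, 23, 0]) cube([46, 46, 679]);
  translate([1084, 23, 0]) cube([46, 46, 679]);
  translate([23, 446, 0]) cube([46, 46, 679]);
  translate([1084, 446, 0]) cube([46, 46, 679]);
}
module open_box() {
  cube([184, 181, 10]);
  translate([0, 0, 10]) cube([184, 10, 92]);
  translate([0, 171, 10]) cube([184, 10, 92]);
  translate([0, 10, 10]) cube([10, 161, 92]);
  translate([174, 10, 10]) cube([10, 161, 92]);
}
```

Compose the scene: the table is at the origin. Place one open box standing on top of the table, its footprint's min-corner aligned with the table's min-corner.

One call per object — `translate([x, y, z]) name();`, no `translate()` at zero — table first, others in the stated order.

table();
translate([0, 0, 729]) open_box();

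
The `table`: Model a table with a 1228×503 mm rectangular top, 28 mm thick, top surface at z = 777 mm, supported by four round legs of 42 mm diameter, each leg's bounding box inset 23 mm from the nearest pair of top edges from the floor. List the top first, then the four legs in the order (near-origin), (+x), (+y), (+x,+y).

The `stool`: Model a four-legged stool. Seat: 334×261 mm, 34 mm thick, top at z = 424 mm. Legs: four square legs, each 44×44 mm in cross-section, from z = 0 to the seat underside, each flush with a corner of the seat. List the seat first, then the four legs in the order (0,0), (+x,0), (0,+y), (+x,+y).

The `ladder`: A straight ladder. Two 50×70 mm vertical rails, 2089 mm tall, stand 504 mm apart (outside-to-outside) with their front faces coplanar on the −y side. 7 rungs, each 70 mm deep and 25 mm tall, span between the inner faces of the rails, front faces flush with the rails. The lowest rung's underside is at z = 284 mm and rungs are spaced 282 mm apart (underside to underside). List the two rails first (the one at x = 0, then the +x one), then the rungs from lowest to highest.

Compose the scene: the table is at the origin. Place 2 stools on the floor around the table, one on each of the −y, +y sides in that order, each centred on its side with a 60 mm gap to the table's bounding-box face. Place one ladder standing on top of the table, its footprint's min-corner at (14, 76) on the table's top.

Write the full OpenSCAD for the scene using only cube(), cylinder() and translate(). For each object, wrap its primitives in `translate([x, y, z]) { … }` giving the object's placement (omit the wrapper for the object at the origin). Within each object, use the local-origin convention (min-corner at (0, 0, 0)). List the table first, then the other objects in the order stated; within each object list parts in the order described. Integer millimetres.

translate([0, 0, 749]) cube([1228, 503, 28]);
translate([44, 44, 0]) cylinder(h = 749, r = 21);
translate([1184, 44, 0]) cylinder(h = 749, r = 21);
translate([44, 459, 0]) cylinder(h = 749, r = 21);
translate([1184, 459, 0]) cylinder(h = 749, r = 21);
translate([447, -321, 0]) {
  translate([0, 0, 390]) cube([334, 261, 34]);
  cube([44, 44, 390]);
  translate([290, 0, 0]) cube([44, 44, 390]);
  translate([0, 217, 0]) cube([44, 44, 390]);
  translate([290, 217, 0]) cube([44, 44, 390]);
}
translate([447, 563, 0]) {
  translate([0, 0, 390]) cube([334, 261, 34]);
  cube([44, 44, 390]);
  translate([290, 0, 0]) cube([44, 44, 390]);
  translate([0, 217, 0]) cube([44, 44, 390]);
  translate([290, 217, 0]) cube([44, 44, 390]);
}
translate([14, 76, 777]) {
  cube([50, 70, 2089]);
  translate([454, 0, 0]) cube([50, 70, 2089]);
  translate([50, 0, 284]) cube([404, 70, 25]);
  translate([50, 0, 566]) cube([404, 70, 25]);
  translate([50, 0, 848]) cube([404, 70, 25]);
  translate([50, 0, 1130]) cube([404, 70, 25]);
  translate([50, 0, 1412]) cube([404, 70, 25]);
  translate([50, 0, 1694]) cube([404, 70, 25]);
  translate([50, 0, 1976]) cube([404, 70, 25]);
}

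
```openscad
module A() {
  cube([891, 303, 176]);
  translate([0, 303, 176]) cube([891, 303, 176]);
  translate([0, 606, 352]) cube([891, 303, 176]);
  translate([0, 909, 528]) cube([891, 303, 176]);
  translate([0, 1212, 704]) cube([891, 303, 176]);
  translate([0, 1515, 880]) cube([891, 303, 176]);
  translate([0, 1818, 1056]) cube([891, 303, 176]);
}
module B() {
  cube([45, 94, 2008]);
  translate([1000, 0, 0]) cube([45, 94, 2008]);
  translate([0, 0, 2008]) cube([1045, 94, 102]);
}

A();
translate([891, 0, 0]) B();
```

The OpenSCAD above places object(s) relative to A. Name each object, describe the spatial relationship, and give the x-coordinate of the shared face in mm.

A is a staircase. B is a door frame. The door frame is against the staircase's +x side, with their −y faces flush. The x-coordinate of the shared face is 891 mm.

The staircase's +x face and the door frame's −x face are both at x = 891 mm.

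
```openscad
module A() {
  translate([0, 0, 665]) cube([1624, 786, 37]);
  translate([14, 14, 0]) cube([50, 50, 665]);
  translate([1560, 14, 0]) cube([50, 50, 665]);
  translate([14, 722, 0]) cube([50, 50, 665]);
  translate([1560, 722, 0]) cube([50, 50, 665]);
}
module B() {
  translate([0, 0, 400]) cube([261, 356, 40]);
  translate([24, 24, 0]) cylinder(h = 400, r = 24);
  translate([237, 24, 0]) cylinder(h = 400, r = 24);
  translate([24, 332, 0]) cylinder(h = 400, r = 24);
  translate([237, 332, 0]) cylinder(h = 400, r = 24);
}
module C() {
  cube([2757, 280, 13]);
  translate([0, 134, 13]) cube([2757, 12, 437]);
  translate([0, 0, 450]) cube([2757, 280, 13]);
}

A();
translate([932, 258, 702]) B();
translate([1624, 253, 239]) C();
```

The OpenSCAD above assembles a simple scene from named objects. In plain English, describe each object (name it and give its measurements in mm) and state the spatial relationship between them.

A is a table: top 1624 mm (x) × 786 mm (y), 37 mm thick, upper face at z = 702 mm, on four 50×50 mm square legs, each inset 14 mm from the nearest pair of top edges, running from z = 0 to the bottom of the top.

B is a simple wooden stool: a rectangular seat 261 mm (x) by 356 mm (y), 40 mm thick, top face at z = 440 mm, on four round legs, each 48 mm in diameter. The legs rest on z = 0, each leg's axis is inset half a diameter from the nearest pair of seat edges (so the leg's bounding box is flush with the corner).

C is an I-beam lying along x, 2757 mm long. Overall section height 463 mm. Two flanges 280 mm wide (y) and 13 mm thick, one on the floor and one at the top; a web 12 mm thick runs between them, centred on the flange width.

The stool is on top of the table. The I-beam is beside the table with their tops flush at z = 702.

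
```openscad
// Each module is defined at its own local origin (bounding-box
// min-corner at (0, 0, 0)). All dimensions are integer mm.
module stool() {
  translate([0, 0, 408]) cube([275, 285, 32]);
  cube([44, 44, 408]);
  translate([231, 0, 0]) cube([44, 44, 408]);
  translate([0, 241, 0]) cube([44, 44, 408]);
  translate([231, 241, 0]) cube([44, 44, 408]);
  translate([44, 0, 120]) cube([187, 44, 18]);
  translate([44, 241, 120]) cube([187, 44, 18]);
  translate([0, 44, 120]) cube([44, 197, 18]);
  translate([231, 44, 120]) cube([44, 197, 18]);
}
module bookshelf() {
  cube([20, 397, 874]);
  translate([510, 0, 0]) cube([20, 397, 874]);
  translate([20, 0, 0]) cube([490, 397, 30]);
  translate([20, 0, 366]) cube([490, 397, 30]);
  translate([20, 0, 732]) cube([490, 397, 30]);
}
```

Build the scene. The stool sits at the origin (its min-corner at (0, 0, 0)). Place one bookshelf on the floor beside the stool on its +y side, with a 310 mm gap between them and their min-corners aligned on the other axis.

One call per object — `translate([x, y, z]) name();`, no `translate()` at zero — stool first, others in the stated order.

stool();
translate([0, 595, 0]) bookshelf();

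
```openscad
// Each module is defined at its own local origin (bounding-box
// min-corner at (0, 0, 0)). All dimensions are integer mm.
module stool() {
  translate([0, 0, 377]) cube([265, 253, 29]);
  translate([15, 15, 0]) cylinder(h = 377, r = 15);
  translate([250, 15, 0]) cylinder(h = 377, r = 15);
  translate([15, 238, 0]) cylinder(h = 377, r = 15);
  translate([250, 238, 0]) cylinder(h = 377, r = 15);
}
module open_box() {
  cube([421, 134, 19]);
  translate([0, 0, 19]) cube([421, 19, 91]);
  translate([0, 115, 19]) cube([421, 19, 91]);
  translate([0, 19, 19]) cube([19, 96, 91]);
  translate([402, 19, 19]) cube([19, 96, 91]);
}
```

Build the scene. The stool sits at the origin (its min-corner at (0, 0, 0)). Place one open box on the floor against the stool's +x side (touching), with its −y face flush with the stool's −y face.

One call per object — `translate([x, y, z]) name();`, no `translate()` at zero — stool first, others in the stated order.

stool();
translate([265, 0, 0]) open_box();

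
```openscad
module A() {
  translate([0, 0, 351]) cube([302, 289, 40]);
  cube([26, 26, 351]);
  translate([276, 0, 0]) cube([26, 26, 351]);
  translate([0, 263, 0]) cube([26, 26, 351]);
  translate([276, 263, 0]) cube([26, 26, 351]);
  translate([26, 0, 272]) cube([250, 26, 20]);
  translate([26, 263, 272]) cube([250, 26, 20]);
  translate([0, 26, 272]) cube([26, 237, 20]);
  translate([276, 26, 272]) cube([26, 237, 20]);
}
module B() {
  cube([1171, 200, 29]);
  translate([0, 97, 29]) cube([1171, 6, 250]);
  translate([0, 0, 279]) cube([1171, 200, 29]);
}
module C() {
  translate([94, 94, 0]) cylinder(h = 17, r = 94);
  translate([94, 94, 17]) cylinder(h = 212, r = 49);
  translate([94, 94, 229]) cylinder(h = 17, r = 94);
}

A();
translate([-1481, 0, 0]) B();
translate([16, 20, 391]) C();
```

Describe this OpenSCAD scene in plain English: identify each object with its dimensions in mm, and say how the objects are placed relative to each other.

A is a four-legged stool. The seat is a 302×289×40 mm slab whose top surface is at z = 391 mm; four square legs, each 26×26 mm in cross-section, run from the floor (z = 0) to the underside of the seat, each flush with a corner of the seat. Four stretchers, 26 mm wide and 20 mm tall, connect adjacent legs with their undersides at z = 272 mm, each running between the inner faces of the legs it joins and aligned with the legs' outer faces on the other axis.

B is an I-beam lying along x, 1171 mm long. Overall section height 308 mm. Two flanges 200 mm wide (y) and 29 mm thick, one on the floor and one at the top; a web 6 mm thick runs between them, centred on the flange width.

C is a spool: two coaxial disc flanges of radius 94 mm and thickness 17 mm, joined by a core cylinder of radius 49 mm and height 212 mm. The lower flange rests on z = 0 and the three cylinders share a vertical axis.

The I-beam is on the floor beside the stool on its −x side. The spool is on top of the stool.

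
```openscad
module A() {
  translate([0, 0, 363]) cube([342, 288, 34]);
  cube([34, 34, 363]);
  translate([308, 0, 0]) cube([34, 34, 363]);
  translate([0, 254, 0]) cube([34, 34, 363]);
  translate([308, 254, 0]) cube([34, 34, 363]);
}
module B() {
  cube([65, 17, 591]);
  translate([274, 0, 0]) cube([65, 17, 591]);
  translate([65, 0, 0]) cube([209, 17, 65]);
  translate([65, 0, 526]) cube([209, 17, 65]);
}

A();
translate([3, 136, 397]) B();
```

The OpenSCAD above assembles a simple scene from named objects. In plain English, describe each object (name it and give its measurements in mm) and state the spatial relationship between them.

A is a simple wooden stool: a rectangular seat 342 mm (x) by 288 mm (y), 34 mm thick, top face at z = 397 mm, on four square legs, each 34×34 mm in cross-section. The legs rest on z = 0, each flush with a corner of the seat.

B is a rectangular picture frame lying in the x–z plane (depth along y). The opening is 209 mm wide (x) by 461 mm tall (z), surrounded by a border 65 mm wide on all four sides. The frame is 17 mm deep and is made of two full-height vertical stiles with two horizontal rails fitted between them.

The picture frame is on top of the stool.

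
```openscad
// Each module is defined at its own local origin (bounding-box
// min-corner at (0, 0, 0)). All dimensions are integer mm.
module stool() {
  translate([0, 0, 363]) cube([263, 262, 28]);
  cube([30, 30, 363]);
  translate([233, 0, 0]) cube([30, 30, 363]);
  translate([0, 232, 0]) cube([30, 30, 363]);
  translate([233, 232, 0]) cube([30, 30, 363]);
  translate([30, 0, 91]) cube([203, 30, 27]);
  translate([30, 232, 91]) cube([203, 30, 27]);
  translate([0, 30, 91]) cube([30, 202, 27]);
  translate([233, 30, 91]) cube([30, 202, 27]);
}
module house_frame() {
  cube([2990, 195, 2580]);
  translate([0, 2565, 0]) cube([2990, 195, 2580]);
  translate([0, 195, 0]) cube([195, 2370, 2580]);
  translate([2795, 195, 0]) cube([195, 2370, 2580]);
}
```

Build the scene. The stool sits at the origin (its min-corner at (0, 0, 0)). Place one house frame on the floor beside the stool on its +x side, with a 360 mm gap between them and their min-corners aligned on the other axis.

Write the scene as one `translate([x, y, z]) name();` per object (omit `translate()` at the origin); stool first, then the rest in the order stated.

stool();
translate([623, 0, 0]) house_frame();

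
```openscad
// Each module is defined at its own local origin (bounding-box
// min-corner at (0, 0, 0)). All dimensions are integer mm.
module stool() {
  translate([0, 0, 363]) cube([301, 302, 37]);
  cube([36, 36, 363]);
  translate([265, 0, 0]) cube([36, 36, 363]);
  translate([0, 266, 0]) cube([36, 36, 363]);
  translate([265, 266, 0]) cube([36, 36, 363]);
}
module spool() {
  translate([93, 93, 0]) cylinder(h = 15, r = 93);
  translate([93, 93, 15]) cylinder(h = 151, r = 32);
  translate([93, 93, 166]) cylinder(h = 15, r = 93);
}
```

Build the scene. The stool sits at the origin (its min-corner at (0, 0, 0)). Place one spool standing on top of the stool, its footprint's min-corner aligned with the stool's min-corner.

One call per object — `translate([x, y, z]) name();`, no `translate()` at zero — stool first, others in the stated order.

stool();
translate([0, 0, 400]) spool();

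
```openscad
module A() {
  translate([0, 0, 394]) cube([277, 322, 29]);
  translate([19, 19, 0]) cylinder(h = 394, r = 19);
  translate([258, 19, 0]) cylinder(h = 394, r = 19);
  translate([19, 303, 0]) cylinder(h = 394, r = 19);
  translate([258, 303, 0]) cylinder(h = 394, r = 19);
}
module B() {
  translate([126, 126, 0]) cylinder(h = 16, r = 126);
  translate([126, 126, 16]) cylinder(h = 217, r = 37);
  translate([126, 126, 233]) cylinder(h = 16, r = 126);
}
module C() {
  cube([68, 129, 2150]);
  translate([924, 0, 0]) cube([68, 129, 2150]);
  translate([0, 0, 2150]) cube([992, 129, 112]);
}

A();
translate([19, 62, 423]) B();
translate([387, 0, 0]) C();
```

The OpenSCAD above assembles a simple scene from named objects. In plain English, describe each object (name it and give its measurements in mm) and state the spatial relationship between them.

A is a four-legged stool. The seat is a 277×322×29 mm slab whose top surface is at z = 423 mm; four round legs, each 38 mm in diameter, run from the floor (z = 0) to the underside of the seat, each leg's axis is inset half a diameter from the nearest pair of seat edges (so the leg's bounding box is flush with the corner).

B is a spool: two coaxial disc flanges of radius 126 mm and thickness 16 mm, joined by a core cylinder of radius 37 mm and height 217 mm. The lower flange rests on z = 0 and the three cylinders share a vertical axis.

C is a rectangular door frame: two vertical jambs of 68×129 mm section, 2150 mm tall, with a clear opening 856 mm wide between their inner faces. A header 112 mm tall and 129 mm deep lies on top of the jambs and spans the full outside width.

The spool is on top of the stool. The door frame is on the floor beside the stool on its +x side.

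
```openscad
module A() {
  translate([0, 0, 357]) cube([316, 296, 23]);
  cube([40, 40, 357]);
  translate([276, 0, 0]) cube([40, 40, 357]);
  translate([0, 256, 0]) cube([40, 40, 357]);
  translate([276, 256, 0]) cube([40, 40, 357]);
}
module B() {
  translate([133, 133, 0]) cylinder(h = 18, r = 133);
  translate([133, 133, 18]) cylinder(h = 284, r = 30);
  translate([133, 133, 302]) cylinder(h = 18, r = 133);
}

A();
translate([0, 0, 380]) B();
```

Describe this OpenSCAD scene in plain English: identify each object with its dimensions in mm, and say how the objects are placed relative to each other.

A is a simple wooden stool: a rectangular seat 316 mm (x) by 296 mm (y), 23 mm thick, top face at z = 380 mm, on four square legs, each 40×40 mm in cross-section. The legs rest on z = 0, each flush with a corner of the seat.

B is a spool: two coaxial disc flanges of radius 133 mm and thickness 18 mm, joined by a core cylinder of radius 30 mm and height 284 mm. The lower flange rests on z = 0 and the three cylinders share a vertical axis.

The spool is on top of the stool.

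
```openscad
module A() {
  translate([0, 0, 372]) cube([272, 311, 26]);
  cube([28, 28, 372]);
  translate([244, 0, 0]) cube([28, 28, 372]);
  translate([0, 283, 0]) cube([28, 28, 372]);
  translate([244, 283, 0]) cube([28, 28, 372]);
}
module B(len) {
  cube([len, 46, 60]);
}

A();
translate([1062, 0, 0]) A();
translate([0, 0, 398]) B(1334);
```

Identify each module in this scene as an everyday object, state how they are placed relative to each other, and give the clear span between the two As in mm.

A is a stool. B is a beam. A beam spans the tops of two stools. The clear span between the two stools is 790 mm.

Second stool starts at x = 1062; first ends at x = 272; clear span = 1062 − 272 = 790 mm.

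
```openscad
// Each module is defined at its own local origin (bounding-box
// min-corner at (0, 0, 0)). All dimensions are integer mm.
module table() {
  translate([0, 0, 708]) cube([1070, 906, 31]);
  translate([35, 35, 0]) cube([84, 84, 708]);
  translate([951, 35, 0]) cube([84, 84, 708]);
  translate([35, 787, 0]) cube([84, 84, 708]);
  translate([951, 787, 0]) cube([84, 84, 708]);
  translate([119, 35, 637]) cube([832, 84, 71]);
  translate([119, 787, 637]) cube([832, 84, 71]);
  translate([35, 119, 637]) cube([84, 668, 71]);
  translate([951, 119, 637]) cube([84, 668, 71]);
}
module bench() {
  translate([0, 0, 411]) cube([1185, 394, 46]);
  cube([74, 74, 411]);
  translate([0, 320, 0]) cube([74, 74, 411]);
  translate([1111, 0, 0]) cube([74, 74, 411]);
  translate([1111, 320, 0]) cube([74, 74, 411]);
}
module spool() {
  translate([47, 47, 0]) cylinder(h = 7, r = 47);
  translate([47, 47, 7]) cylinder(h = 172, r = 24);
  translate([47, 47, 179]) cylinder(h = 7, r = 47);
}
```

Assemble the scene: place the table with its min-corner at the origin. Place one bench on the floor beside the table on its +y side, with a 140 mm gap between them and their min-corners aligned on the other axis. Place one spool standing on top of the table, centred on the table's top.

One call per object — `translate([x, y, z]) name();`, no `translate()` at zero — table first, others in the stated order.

table();
translate([0, 1046, 0]) bench();
translate([488, 406, 739]) spool();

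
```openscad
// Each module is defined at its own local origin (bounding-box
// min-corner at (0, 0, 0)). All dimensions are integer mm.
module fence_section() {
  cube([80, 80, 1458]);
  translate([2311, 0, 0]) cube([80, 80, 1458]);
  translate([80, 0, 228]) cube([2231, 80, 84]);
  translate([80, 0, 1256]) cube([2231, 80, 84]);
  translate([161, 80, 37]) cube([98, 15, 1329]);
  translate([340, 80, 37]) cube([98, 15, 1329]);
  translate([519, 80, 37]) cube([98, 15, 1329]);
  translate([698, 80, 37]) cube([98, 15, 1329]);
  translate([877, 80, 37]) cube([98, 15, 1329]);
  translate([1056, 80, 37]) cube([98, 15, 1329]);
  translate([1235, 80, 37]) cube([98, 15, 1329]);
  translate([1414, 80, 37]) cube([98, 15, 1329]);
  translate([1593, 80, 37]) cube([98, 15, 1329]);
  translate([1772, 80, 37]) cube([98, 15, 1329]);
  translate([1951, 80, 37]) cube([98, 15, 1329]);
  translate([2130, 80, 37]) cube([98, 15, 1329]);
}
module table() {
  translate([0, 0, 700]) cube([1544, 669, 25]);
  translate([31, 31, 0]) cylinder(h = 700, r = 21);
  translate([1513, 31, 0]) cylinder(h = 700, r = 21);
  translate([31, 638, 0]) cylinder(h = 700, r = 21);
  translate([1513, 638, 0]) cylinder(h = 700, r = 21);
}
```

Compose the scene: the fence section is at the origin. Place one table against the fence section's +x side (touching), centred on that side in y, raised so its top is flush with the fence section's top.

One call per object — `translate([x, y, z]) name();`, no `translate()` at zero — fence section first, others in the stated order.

fence_section();
translate([2391, -287, 733]) table();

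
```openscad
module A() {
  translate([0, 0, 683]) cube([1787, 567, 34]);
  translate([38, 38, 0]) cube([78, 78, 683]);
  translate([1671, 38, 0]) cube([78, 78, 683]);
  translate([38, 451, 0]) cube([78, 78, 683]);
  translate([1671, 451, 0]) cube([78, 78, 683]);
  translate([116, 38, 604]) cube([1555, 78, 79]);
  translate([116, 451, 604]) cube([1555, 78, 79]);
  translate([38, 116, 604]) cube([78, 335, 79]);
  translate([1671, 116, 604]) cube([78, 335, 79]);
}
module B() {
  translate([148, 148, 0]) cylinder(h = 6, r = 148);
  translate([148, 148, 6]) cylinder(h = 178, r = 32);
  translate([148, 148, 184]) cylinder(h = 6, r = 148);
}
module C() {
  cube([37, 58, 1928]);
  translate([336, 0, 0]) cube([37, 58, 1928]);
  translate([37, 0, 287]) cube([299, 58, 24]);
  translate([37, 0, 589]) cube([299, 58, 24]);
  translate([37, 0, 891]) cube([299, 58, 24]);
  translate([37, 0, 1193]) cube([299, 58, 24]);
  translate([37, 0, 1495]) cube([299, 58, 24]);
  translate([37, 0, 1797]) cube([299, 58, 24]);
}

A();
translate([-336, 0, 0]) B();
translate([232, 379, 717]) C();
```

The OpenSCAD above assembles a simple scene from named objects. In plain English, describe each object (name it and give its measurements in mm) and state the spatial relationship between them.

A is a table with a 1787×567 mm rectangular top, 34 mm thick, top surface at z = 717 mm, supported by four 78×78 mm square legs, each inset 38 mm from the nearest pair of top edges, running from the floor. Four apron rails, 78 mm thick and 79 mm tall, run between adjacent legs with their top edges flush with the underside of the top and their outer faces flush with the legs' outer faces.

B is a spool: two coaxial disc flanges of radius 148 mm and thickness 6 mm, joined by a core cylinder of radius 32 mm and height 178 mm. The lower flange rests on z = 0 and the three cylinders share a vertical axis.

C is a wooden ladder with two side rails of 37×58 mm section and 1928 mm height, set 373 mm apart overall. Between them run 6 rectangular rungs (58 mm deep, 24 mm thick), front faces flush with the rails' −y face. The bottom of the first rung is 287 mm above the floor and each subsequent rung is 302 mm higher than the one below.

The spool is on the floor beside the table on its −x side. The ladder is on top of the table.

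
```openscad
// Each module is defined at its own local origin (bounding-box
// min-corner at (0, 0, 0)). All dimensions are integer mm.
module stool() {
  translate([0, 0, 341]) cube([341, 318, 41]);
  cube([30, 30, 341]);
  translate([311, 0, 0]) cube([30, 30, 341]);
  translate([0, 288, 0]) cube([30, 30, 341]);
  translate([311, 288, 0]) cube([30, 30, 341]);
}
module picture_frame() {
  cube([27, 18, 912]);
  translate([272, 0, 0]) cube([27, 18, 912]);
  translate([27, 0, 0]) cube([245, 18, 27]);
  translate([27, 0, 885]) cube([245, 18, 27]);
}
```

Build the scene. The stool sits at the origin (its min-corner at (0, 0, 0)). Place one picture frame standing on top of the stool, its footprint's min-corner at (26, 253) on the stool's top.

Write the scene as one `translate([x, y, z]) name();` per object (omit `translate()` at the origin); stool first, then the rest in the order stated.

stool();
translate([26, 253, 382]) picture_frame();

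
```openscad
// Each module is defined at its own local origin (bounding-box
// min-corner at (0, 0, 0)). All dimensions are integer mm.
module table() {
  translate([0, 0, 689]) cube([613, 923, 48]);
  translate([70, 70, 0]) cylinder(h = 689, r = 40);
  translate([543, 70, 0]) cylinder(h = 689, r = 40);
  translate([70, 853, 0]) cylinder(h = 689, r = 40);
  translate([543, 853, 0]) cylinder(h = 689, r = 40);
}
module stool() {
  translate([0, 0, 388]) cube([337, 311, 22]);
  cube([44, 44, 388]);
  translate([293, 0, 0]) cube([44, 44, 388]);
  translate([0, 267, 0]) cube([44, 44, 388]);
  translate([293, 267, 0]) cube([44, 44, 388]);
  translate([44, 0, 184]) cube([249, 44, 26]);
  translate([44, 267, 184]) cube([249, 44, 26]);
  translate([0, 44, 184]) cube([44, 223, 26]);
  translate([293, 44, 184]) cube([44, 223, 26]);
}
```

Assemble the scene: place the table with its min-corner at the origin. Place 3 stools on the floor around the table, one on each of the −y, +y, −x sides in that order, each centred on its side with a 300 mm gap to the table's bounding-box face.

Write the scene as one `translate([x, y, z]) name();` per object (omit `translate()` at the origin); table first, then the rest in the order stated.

table();
translate([138, -611, 0]) stool();
translate([138, 1223, 0]) stool();
translate([-637, 306, 0]) stool();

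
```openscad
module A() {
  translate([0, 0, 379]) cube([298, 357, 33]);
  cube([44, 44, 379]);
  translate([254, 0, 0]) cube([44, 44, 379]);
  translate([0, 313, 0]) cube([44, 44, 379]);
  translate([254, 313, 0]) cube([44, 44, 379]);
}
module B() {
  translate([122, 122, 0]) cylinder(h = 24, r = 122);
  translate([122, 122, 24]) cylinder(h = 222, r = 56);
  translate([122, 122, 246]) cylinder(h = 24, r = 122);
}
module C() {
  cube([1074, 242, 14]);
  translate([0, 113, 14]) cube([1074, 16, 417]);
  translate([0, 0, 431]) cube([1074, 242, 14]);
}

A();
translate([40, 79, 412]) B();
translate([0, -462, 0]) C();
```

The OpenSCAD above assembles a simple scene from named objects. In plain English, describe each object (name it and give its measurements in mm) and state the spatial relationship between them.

A is a four-legged stool. The seat is a 298×357×33 mm slab whose top surface is at z = 412 mm; four square legs, each 44×44 mm in cross-section, run from the floor (z = 0) to the underside of the seat, each flush with a corner of the seat.

B is a spool: two coaxial disc flanges of radius 122 mm and thickness 24 mm, joined by a core cylinder of radius 56 mm and height 222 mm. The lower flange rests on z = 0 and the three cylinders share a vertical axis.

C is an I-beam lying along x, 1074 mm long. Overall section height 445 mm. Two flanges 242 mm wide (y) and 14 mm thick, one on the floor and one at the top; a web 16 mm thick runs between them, centred on the flange width.

The spool is on top of the stool. The I-beam is on the floor beside the stool on its −y side.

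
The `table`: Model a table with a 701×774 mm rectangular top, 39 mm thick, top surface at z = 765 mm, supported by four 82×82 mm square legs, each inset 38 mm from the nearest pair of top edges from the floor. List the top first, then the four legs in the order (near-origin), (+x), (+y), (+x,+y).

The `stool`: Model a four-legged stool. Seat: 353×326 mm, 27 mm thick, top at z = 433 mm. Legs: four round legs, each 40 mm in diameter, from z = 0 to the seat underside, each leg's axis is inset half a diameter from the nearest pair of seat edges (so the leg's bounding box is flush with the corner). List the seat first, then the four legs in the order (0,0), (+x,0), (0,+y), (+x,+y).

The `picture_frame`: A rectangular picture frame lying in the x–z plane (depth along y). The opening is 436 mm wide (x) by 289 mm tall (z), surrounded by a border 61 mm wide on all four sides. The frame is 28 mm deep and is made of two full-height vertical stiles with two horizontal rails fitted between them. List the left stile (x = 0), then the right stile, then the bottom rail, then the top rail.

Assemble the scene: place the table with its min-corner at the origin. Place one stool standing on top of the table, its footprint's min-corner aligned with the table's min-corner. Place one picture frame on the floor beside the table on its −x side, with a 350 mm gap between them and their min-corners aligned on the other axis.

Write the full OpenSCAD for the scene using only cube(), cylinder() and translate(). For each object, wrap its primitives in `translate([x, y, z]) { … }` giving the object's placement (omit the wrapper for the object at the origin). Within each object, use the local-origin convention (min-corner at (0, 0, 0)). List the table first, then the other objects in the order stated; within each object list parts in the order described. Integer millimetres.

translate([0, 0, 726]) cube([701, 774, 39]);
translate([38, 38, 0]) cube([82, 82, 726]);
translate([581, 38, 0]) cube([82, 82, 726]);
translate([38, 654, 0]) cube([82, 82, 726]);
translate([581, 654, 0]) cube([82, 82, 726]);
translate([0, 0, 765]) {
  translate([0, 0, 406]) cube([353, 326, 27]);
  translate([20, 20, 0]) cylinder(h = 406, r = 20);
  translate([333, 20, 0]) cylinder(h = 406, r = 20);
  translate([20, 306, 0]) cylinder(h = 406, r = 20);
  translate([333, 306, 0]) cylinder(h = 406, r = 20);
}
translate([-908, 0, 0]) {
  cube([61, 28, 411]);
  translate([497, 0, 0]) cube([61, 28, 411]);
  translate([61, 0, 0]) cube([436, 28, 61]);
  translate([61, 0, 350]) cube([436, 28, 61]);
}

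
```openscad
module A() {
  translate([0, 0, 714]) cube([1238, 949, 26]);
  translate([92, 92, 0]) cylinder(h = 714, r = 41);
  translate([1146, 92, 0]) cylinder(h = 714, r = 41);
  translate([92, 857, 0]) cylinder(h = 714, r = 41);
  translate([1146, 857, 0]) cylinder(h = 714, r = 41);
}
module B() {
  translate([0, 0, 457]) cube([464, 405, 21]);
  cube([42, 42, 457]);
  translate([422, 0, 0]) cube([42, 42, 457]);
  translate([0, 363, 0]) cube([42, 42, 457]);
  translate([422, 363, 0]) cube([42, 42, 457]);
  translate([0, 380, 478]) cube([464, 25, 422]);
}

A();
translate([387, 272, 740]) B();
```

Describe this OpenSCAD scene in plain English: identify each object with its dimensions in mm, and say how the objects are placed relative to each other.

A is a rectangular dining table. The top is 1238×949×26 mm with its upper surface at z = 740 mm. It stands on four round legs of 82 mm diameter, each leg's bounding box inset 51 mm from the nearest pair of top edges, running from the floor to the underside of the top.

B is a chair: 464×405 mm seat, 21 mm thick, top at z = 478 mm, on four 42 mm square corner legs flush with the seat edges. A 25 mm thick backrest slab spans the full seat width, extending 422 mm above the seat top, its back face flush with the seat's +y edge.

The chair is on top of the table, centred.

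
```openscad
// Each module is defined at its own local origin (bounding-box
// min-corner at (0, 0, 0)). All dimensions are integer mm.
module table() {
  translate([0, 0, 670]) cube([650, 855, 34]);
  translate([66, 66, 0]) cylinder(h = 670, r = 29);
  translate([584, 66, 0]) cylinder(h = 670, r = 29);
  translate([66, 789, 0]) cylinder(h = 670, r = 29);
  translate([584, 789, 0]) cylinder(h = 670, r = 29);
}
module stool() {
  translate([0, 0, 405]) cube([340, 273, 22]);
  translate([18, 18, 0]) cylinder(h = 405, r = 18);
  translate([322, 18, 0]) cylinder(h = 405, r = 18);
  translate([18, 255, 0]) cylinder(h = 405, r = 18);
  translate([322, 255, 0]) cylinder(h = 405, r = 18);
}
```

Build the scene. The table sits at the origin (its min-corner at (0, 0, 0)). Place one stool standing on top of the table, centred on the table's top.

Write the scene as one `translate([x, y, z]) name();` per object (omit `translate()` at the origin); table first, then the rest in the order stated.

table();
translate([155, 291, 704]) stool();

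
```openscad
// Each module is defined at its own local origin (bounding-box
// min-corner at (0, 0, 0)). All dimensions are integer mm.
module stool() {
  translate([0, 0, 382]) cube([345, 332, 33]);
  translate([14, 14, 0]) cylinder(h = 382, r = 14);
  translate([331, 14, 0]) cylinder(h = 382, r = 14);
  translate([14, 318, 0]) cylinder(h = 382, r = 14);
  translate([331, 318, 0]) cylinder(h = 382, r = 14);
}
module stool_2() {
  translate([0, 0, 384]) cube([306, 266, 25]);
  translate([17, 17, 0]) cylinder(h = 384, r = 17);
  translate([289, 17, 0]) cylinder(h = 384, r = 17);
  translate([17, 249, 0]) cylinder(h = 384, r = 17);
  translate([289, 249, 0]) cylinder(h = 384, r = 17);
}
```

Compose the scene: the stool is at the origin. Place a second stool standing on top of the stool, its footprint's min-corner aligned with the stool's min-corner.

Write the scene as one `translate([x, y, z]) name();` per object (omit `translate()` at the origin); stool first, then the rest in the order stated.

stool();
translate([0, 0, 415]) stool_2();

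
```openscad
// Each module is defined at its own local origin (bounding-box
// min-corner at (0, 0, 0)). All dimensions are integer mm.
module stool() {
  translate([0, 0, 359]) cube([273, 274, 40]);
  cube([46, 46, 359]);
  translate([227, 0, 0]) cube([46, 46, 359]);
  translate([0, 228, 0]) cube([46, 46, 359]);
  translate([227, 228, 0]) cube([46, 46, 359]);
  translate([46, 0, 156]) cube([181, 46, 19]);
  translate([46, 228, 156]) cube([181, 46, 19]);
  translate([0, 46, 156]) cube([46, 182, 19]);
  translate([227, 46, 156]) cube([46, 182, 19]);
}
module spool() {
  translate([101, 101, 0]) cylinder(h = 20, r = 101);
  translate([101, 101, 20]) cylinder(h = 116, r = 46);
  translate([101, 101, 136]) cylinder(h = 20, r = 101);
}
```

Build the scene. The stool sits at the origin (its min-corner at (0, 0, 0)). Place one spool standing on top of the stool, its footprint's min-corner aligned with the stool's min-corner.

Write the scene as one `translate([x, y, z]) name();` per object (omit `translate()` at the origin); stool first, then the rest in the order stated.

stool();
translate([0, 0, 399]) spool();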